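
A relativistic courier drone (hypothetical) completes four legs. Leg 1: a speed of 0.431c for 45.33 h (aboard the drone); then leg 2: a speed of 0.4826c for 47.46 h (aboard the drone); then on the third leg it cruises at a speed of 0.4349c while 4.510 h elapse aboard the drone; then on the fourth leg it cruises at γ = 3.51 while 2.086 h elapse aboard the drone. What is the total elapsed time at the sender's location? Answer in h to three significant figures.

Leg 1: γ = 1/√(1 − 0.431²) = 1/√0.8142 = 1.108; Δt_1 = 1.108 × 45.33 = 50.24 h.
Leg 2: γ = 1/√(1 − 0.4826²) = 1/√0.7671 = 1.142; Δt_2 = 1.142 × 47.46 = 54.19 h.
Leg 3: γ = 1/√(1 − 0.4349²) = 1/√0.8109 = 1.111; Δt_3 = 1.111 × 4.510 = 5.008 h.
Leg 4: γ = 3.51; Δt_4 = 3.510 × 2.086 = 7.322 h.
Total: 50.24 + 54.19 + 5.008 + 7.322 h.

Δt = 117 h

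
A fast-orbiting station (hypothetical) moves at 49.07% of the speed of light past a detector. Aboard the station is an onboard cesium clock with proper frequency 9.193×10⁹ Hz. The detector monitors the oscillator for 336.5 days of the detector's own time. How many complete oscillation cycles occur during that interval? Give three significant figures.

N = 2.33×10¹⁷

β = 0.4907; γ = 1/√(1 − 0.4907²) = 1/√0.7592 = 1.148
During 336.5 days of lab time, the oscillator's proper time advances by τ = Δt/γ = 336.5/1.148 = 293.2 days = 2.533×10⁷ s.
N = f × τ = 9.193×10⁹ × 2.533×10⁷ = 2.329×10¹⁷.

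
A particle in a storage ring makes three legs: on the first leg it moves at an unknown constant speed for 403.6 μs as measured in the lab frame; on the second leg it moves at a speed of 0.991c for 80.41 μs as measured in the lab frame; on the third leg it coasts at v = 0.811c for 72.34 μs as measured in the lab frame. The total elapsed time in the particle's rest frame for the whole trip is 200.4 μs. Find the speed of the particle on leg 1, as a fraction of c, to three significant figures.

Leg 1: speed unknown; τ_1 = 403.6/γ_1.
Leg 2: γ = 1/√(1 − 0.991²) = 1/√0.01792 = 7.470; τ_2 = 80.41/7.470 = 10.76 μs.
Leg 3: γ = 1/√(1 − 0.811²) = 1/√0.3423 = 1.709; τ_3 = 72.34/1.709 = 42.32 μs.
Total proper time: τ_1 + 10.76 + 42.32 = 200.4, so τ_1 = 200.4 − 53.09 = 147.3 μs.
γ_1 = 403.6/147.3 = 2.740; β = √(1 − 1/γ²) = √0.8668.

β = 0.931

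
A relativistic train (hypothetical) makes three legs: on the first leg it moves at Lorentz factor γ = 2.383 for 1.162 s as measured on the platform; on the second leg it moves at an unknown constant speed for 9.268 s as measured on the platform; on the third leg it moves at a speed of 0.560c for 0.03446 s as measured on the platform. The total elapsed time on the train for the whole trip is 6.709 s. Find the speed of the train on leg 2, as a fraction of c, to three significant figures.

Leg 1: γ = 2.383; τ_1 = 1.162/2.383 = 0.4876 s.
Leg 2: speed unknown; τ_2 = 9.268/γ_2.
Leg 3: γ = 1/√(1 − 0.560²) = 1/√0.6864 = 1.207; τ_3 = 0.03446/1.207 = 0.02855 s.
Total proper time: 0.4876 + τ_2 + 0.02855 = 6.709, so τ_2 = 6.709 − 0.5162 = 6.193 s.
γ_2 = 9.268/6.193 = 1.497; β = √(1 − 1/γ²) = √0.5535.

β = 0.744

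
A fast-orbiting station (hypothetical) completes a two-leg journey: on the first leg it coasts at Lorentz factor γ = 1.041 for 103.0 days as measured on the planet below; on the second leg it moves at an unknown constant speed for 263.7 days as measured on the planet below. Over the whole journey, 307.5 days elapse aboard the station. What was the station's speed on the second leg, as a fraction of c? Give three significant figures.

β = 0.612

Leg 1: γ = 1.041; τ_1 = 103.0/1.041 = 98.94 days.
Leg 2: speed unknown; τ_2 = 263.7/γ_2.
Total proper time: 98.94 + τ_2 = 307.5, so τ_2 = 307.5 − 98.94 = 208.6 days.
γ_2 = 263.7/208.6 = 1.264; β = √(1 − 1/γ²) = √0.3745.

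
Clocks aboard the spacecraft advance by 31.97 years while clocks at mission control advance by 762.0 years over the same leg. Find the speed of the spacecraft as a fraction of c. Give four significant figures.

β = 0.9991

The proper time is measured aboard the spacecraft (both events occur at the spacecraft's location); Δt is measured at mission control. γ = Δt/τ = 762.0/31.97 = 23.83.
β = √(1 − 1/γ²) = √(1 − 0.001760) = √0.9982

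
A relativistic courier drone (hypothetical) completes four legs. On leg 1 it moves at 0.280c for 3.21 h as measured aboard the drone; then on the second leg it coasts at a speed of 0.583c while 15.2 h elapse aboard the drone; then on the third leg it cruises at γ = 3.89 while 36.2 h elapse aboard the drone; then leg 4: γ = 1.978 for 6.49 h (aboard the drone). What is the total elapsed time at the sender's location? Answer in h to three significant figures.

Δt = 176 h

Leg 1: γ = 1/√(1 − 0.280²) = 25/24 ≈ 1.042; Δt_1 = 1.042 × 3.21 = 3.344 h.
Leg 2: γ = 1/√(1 − 0.583²) = 1/√0.6601 = 1.231; Δt_2 = 1.231 × 15.2 = 18.71 h.
Leg 3: γ = 3.89; Δt_3 = 3.890 × 36.2 = 140.8 h.
Leg 4: γ = 1.978; Δt_4 = 1.978 × 6.49 = 12.84 h.
Total: 3.344 + 18.71 + 140.8 + 12.84 h.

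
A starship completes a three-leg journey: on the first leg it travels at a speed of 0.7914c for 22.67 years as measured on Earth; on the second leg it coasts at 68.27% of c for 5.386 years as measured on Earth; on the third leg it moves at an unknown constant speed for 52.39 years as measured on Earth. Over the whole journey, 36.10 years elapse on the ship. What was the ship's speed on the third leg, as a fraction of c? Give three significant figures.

Leg 1: γ = 1/√(1 − 0.7914²) = 1/√0.3737 = 1.636; τ_1 = 22.67/1.636 = 13.86 years.
Leg 2: β = 0.6827; γ = 1/√(1 − 0.6827²) = 1/√0.5339 = 1.369; τ_2 = 5.386/1.369 = 3.936 years.
Leg 3: speed unknown; τ_3 = 52.39/γ_3.
Total proper time: 13.86 + 3.936 + τ_3 = 36.10, so τ_3 = 36.10 − 17.79 = 18.31 years.
γ_3 = 52.39/18.31 = 2.862; β = √(1 − 1/γ²) = √0.8779.

β = 0.937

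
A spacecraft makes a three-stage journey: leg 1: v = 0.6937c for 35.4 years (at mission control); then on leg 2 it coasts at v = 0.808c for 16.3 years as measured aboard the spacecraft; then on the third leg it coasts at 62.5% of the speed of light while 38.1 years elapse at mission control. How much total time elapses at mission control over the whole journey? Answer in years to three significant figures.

Δt = 101 years

Leg 1: 35.4 years is already measured at mission control.
Leg 2: γ = 1/√(1 − 0.808²) = 1/√0.3471 = 1.697; Δt_2 = 1.697 × 16.3 = 27.67 years.
Leg 3: 38.1 years is already measured at mission control.
Total: 35.40 + 27.67 + 38.10 years.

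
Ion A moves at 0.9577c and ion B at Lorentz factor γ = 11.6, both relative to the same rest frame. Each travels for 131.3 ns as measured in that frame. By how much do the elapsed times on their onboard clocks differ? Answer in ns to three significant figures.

A: γ = 1/√(1 − 0.9577²) = 1/√0.08281 = 3.475; τ_A = 131.3/3.475 = 37.78 ns.
B: γ = 11.6; τ_B = 131.3/11.60 = 11.32 ns.

|τ_A − τ_B| = 26.5 ns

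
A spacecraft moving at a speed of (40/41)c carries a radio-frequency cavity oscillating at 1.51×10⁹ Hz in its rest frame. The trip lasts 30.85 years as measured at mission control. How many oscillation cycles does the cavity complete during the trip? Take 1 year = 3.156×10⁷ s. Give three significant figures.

N = 3.23×10¹⁷

γ = 1/√(1 − (40/41)²) = 41/9 ≈ 4.556
The oscillator's own cycle count is N = f × τ where τ is the proper time aboard the spacecraft. τ = Δt/γ = 30.85/4.556 = 6.772 years = 2.137×10⁸ s.
N = 1.51×10⁹ × 2.137×10⁸ = 3.227×10¹⁷.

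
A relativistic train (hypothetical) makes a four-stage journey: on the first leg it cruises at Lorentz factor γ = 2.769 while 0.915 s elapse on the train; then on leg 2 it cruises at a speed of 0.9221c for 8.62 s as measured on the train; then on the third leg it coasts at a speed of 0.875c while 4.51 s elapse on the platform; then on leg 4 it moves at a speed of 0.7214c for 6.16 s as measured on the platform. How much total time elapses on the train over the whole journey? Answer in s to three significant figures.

Leg 1: 0.915 s is already measured on the train.
Leg 2: 8.62 s is already measured on the train.
Leg 3: γ = 1/√(1 − 0.875²) = 1/√0.2344 = 2.066; τ_3 = 4.51/2.066 = 2.183 s.
Leg 4: γ = 1/√(1 − 0.7214²) = 1/√0.4796 = 1.444; τ_4 = 6.16/1.444 = 4.266 s.
Total: 0.9150 + 8.620 + 2.183 + 4.266 s.

τ = 16.0 s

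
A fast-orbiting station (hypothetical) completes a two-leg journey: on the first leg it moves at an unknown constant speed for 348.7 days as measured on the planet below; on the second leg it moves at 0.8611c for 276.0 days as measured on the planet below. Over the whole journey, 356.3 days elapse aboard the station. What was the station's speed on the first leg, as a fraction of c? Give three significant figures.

β = 0.785

Leg 1: speed unknown; τ_1 = 348.7/γ_1.
Leg 2: γ = 1/√(1 − 0.8611²) = 1/√0.2585 = 1.967; τ_2 = 276.0/1.967 = 140.3 days.
Total proper time: τ_1 + 140.3 = 356.3, so τ_1 = 356.3 − 140.3 = 216.0 days.
γ_1 = 348.7/216.0 = 1.615; β = √(1 − 1/γ²) = √0.6164.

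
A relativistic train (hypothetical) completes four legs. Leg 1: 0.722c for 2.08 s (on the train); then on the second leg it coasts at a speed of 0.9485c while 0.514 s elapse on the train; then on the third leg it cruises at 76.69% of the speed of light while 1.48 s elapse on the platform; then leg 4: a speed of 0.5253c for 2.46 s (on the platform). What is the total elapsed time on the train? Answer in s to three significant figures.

τ = 5.64 s

Leg 1: 2.08 s is already measured on the train.
Leg 2: 0.514 s is already measured on the train.
Leg 3: β = 0.7669; γ = 1/√(1 − 0.7669²) = 1/√0.4119 = 1.558; τ_3 = 1.48/1.558 = 0.9498 s.
Leg 4: γ = 1/√(1 − 0.5253²) = 1/√0.7241 = 1.175; τ_4 = 2.46/1.175 = 2.093 s.
Total: 2.080 + 0.5140 + 0.9498 + 2.093 s.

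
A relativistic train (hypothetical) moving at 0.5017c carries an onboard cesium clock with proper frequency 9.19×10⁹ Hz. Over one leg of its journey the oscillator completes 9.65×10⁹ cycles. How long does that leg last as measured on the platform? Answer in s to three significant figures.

γ = 1/√(1 − 0.5017²) = 1/√0.7483 = 1.156
Proper time for N cycles: τ = N/f = 9.65×10⁹/(9.19×10⁹) = 1.050×10⁰ s = 1.050 s.
Lab-frame duration Δt = γτ = 1.156 × 1.050 = 1.214 s.

Δt = 1.21 s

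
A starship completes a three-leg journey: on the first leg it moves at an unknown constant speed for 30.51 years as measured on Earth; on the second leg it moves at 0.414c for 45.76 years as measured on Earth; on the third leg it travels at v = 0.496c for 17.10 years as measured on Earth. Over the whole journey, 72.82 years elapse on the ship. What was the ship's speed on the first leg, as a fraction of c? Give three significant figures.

Leg 1: speed unknown; τ_1 = 30.51/γ_1.
Leg 2: γ = 1/√(1 − 0.414²) = 1/√0.8286 = 1.099; τ_2 = 45.76/1.099 = 41.65 years.
Leg 3: γ = 1/√(1 − 0.496²) = 1/√0.7540 = 1.152; τ_3 = 17.10/1.152 = 14.85 years.
Total proper time: τ_1 + 41.65 + 14.85 = 72.82, so τ_1 = 72.82 − 56.50 = 16.32 years.
γ_1 = 30.51/16.32 = 1.870; β = √(1 − 1/γ²) = √0.7140.

β = 0.845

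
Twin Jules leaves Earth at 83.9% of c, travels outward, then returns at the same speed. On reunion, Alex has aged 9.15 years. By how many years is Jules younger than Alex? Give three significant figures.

β = 0.839; γ = 1/√(1 − 0.839²) = 1/√0.2961 = 1.838
Jules's elapsed proper time: τ = 9.15/1.838 = 4.979 years.
Age gap = Δt − τ = 9.15 − 4.979 years.

Δt − τ = 4.17 years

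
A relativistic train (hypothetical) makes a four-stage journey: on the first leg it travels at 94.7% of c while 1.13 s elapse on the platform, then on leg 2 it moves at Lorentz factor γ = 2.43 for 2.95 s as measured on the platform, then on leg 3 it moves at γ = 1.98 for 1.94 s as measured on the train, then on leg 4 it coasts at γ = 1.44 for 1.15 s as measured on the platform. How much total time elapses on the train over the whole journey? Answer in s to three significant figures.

Leg 1: β = 0.947; γ = 1/√(1 − 0.947²) = 1/√0.1032 = 3.113; τ_1 = 1.13/3.113 = 0.3630 s.
Leg 2: γ = 2.43; τ_2 = 2.95/2.430 = 1.214 s.
Leg 3: 1.94 s is already measured on the train.
Leg 4: γ = 1.44; τ_4 = 1.15/1.440 = 0.7986 s.
Total: 0.3630 + 1.214 + 1.940 + 0.7986 s.

τ = 4.32 s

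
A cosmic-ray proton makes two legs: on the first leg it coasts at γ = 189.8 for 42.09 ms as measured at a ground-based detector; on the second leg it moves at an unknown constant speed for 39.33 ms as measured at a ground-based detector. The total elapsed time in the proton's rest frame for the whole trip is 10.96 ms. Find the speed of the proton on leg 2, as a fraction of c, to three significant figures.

β = 0.962

Leg 1: γ = 189.8; τ_1 = 42.09/189.8 = 0.2218 ms.
Leg 2: speed unknown; τ_2 = 39.33/γ_2.
Total proper time: 0.2218 + τ_2 = 10.96, so τ_2 = 10.96 − 0.2218 = 10.74 ms.
γ_2 = 39.33/10.74 = 3.663; β = √(1 − 1/γ²) = √0.9255.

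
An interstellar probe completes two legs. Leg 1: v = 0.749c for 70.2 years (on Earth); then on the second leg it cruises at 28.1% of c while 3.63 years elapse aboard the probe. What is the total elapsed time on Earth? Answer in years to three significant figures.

Leg 1: 70.2 years is already measured on Earth.
Leg 2: β = 0.281; γ = 1/√(1 − 0.281²) = 1/√0.9210 = 1.042; Δt_2 = 1.042 × 3.63 = 3.782 years.
Total: 70.20 + 3.782 years.

Δt = 74.0 years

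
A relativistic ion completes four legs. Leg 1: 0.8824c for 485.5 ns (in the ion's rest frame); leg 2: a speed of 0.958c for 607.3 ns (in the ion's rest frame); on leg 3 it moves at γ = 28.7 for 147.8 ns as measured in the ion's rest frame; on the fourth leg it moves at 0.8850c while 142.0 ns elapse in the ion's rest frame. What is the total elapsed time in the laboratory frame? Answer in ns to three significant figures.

Leg 1: γ = 1/√(1 − 0.8824²) = 1/√0.2214 = 2.125; Δt_1 = 2.125 × 485.5 = 1032 ns.
Leg 2: γ = 1/√(1 − 0.958²) = 1/√0.08224 = 3.487; Δt_2 = 3.487 × 607.3 = 2118 ns.
Leg 3: γ = 28.7; Δt_3 = 28.70 × 147.8 = 4242 ns.
Leg 4: γ = 1/√(1 − 0.8850²) = 1/√0.2168 = 2.148; Δt_4 = 2.148 × 142.0 = 305.0 ns.
Total: 1032 + 2118 + 4242 + 305.0 ns.

Δt = 7700 ns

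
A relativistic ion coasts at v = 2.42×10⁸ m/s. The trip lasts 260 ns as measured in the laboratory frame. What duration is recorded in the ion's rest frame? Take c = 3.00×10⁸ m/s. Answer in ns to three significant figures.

β = 2.42×10⁸/3.00×10⁸ = 0.8067; γ = 1/√(1 − 0.8067²) = 1.692
The interval measured in the laboratory frame is the dilated one; the clock in the ion's rest frame measures the proper time τ = Δt/γ = 260/1.692 ns.

τ = 154 ns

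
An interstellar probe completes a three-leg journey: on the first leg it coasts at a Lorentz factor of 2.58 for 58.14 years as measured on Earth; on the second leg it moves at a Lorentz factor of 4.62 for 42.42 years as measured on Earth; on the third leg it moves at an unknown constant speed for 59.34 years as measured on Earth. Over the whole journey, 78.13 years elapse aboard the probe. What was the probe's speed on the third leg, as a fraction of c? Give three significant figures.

Leg 1: γ = 2.58; τ_1 = 58.14/2.580 = 22.53 years.
Leg 2: γ = 4.62; τ_2 = 42.42/4.620 = 9.182 years.
Leg 3: speed unknown; τ_3 = 59.34/γ_3.
Total proper time: 22.53 + 9.182 + τ_3 = 78.13, so τ_3 = 78.13 − 31.72 = 46.41 years.
γ_3 = 59.34/46.41 = 1.279; β = √(1 − 1/γ²) = √0.3882.

β = 0.623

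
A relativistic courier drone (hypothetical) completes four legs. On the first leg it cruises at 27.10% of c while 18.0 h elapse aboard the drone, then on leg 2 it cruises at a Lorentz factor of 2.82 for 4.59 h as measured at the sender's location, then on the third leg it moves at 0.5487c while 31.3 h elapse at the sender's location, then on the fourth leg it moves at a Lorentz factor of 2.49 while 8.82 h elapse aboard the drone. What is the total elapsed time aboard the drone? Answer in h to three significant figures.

Leg 1: 18.0 h is already measured aboard the drone.
Leg 2: γ = 2.82; τ_2 = 4.59/2.820 = 1.628 h.
Leg 3: γ = 1/√(1 − 0.5487²) = 1/√0.6989 = 1.196; τ_3 = 31.3/1.196 = 26.17 h.
Leg 4: 8.82 h is already measured aboard the drone.
Total: 18.00 + 1.628 + 26.17 + 8.820 h.

τ = 54.6 h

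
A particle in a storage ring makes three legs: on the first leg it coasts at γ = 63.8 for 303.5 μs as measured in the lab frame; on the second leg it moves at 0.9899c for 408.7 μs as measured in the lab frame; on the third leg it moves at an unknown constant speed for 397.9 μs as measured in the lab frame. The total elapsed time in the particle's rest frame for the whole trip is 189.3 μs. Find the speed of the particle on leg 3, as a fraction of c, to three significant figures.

Leg 1: γ = 63.8; τ_1 = 303.5/63.80 = 4.757 μs.
Leg 2: γ = 1/√(1 − 0.9899²) = 1/√0.02010 = 7.054; τ_2 = 408.7/7.054 = 57.94 μs.
Leg 3: speed unknown; τ_3 = 397.9/γ_3.
Total proper time: 4.757 + 57.94 + τ_3 = 189.3, so τ_3 = 189.3 − 62.70 = 126.6 μs.
γ_3 = 397.9/126.6 = 3.143; β = √(1 − 1/γ²) = √0.8988.

β = 0.948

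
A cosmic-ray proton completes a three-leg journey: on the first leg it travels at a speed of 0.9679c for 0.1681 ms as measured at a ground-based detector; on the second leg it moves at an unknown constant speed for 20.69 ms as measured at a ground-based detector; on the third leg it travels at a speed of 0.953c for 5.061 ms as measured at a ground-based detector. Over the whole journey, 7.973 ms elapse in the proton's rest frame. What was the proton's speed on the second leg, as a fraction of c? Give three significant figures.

Leg 1: γ = 1/√(1 − 0.9679²) = 1/√0.06317 = 3.979; τ_1 = 0.1681/3.979 = 0.04225 ms.
Leg 2: speed unknown; τ_2 = 20.69/γ_2.
Leg 3: γ = 1/√(1 − 0.953²) = 1/√0.09179 = 3.301; τ_3 = 5.061/3.301 = 1.533 ms.
Total proper time: 0.04225 + τ_2 + 1.533 = 7.973, so τ_2 = 7.973 − 1.576 = 6.397 ms.
γ_2 = 20.69/6.397 = 3.234; β = √(1 − 1/γ²) = √0.9044.

β = 0.951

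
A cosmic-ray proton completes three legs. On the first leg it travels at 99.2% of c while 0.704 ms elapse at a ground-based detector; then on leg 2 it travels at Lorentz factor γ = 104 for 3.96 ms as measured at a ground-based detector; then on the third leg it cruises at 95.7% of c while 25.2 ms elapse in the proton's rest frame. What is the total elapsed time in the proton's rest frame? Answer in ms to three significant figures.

τ = 25.3 ms

Leg 1: β = 0.992; γ = 1/√(1 − 0.992²) = 1/√0.01594 = 7.922; τ_1 = 0.704/7.922 = 0.08887 ms.
Leg 2: γ = 104; τ_2 = 3.96/104.0 = 0.03808 ms.
Leg 3: 25.2 ms is already measured in the proton's rest frame.
Total: 0.08887 + 0.03808 + 25.20 ms.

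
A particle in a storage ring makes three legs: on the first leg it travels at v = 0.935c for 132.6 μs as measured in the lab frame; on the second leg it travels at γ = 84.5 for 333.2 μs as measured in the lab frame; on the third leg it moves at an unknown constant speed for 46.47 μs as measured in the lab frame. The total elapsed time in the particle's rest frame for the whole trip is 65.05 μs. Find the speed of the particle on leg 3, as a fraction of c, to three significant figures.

Leg 1: γ = 1/√(1 − 0.935²) = 1/√0.1258 = 2.820; τ_1 = 132.6/2.820 = 47.03 μs.
Leg 2: γ = 84.5; τ_2 = 333.2/84.50 = 3.943 μs.
Leg 3: speed unknown; τ_3 = 46.47/γ_3.
Total proper time: 47.03 + 3.943 + τ_3 = 65.05, so τ_3 = 65.05 − 50.97 = 14.08 μs.
γ_3 = 46.47/14.08 = 3.300; β = √(1 − 1/γ²) = √0.9082.

β = 0.953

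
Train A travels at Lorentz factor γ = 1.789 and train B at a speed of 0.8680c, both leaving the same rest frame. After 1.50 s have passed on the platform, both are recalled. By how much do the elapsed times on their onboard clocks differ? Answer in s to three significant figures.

A: γ = 1.789; τ_A = 1.50/1.789 = 0.8385 s.
B: γ = 1/√(1 − 0.8680²) = 1/√0.2466 = 2.014; τ_B = 1.50/2.014 = 0.7448 s.

|τ_A − τ_B| = 0.0936 s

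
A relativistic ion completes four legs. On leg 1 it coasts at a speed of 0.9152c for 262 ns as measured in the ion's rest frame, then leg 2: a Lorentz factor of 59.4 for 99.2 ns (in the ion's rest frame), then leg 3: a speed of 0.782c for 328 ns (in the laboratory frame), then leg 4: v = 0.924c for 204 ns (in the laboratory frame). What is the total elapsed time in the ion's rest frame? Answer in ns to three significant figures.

Leg 1: 262 ns is already measured in the ion's rest frame.
Leg 2: 99.2 ns is already measured in the ion's rest frame.
Leg 3: γ = 1/√(1 − 0.782²) = 1/√0.3885 = 1.604; τ_3 = 328/1.604 = 204.4 ns.
Leg 4: γ = 1/√(1 − 0.924²) = 1/√0.1462 = 2.615; τ_4 = 204/2.615 = 78.01 ns.
Total: 262.0 + 99.20 + 204.4 + 78.01 ns.

τ = 644 ns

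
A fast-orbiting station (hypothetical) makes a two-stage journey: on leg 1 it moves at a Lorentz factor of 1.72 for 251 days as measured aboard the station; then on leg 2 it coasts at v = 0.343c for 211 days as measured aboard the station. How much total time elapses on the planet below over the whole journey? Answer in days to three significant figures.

Leg 1: γ = 1.72; Δt_1 = 1.720 × 251 = 431.7 days.
Leg 2: γ = 1/√(1 − 0.343²) = 1/√0.8824 = 1.065; Δt_2 = 1.065 × 211 = 224.6 days.
Total: 431.7 + 224.6 days.

Δt = 656 days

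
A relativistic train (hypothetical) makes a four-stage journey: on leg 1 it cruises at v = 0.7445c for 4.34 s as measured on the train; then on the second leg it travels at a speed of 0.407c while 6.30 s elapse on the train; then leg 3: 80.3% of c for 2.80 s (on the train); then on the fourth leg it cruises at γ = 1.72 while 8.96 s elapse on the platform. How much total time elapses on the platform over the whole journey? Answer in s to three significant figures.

Leg 1: γ = 1/√(1 − 0.7445²) = 1/√0.4457 = 1.498; Δt_1 = 1.498 × 4.34 = 6.501 s.
Leg 2: γ = 1/√(1 − 0.407²) = 1/√0.8344 = 1.095; Δt_2 = 1.095 × 6.30 = 6.897 s.
Leg 3: β = 0.803; γ = 1/√(1 − 0.803²) = 1/√0.3552 = 1.678; Δt_3 = 1.678 × 2.80 = 4.698 s.
Leg 4: 8.96 s is already measured on the platform.
Total: 6.501 + 6.897 + 4.698 + 8.960 s.

Δt = 27.1 s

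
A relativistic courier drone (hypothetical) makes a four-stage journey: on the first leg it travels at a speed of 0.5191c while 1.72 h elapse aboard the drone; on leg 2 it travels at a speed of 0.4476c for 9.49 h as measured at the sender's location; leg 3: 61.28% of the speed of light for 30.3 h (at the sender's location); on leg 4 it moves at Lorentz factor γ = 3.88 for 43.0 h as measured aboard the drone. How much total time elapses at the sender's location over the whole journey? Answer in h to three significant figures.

Leg 1: γ = 1/√(1 − 0.5191²) = 1/√0.7305 = 1.170; Δt_1 = 1.170 × 1.72 = 2.012 h.
Leg 2: 9.49 h is already measured at the sender's location.
Leg 3: 30.3 h is already measured at the sender's location.
Leg 4: γ = 3.88; Δt_4 = 3.880 × 43.0 = 166.8 h.
Total: 2.012 + 9.490 + 30.30 + 166.8 h.

Δt = 209 h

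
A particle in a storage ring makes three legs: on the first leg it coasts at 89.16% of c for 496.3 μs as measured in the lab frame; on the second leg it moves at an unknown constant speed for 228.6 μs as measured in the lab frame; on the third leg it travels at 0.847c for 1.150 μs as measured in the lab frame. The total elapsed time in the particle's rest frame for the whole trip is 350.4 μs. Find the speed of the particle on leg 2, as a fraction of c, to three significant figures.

β = 0.837

Leg 1: β = 0.8916; γ = 1/√(1 − 0.8916²) = 1/√0.2050 = 2.208; τ_1 = 496.3/2.208 = 224.7 μs.
Leg 2: speed unknown; τ_2 = 228.6/γ_2.
Leg 3: γ = 1/√(1 − 0.847²) = 1/√0.2826 = 1.881; τ_3 = 1.150/1.881 = 0.6113 μs.
Total proper time: 224.7 + τ_2 + 0.6113 = 350.4, so τ_2 = 350.4 − 225.3 = 125.1 μs.
γ_2 = 228.6/125.1 = 1.828; β = √(1 − 1/γ²) = √0.7008.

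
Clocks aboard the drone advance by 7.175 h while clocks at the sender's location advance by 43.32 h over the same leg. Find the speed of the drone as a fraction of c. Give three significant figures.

v = 0.986c

The proper time is measured aboard the drone (both events occur at the drone's location); Δt is measured at the sender's location. γ = Δt/τ = 43.32/7.175 = 6.038.
β = √(1 − 1/γ²) = √(1 − 0.02743) = √0.9726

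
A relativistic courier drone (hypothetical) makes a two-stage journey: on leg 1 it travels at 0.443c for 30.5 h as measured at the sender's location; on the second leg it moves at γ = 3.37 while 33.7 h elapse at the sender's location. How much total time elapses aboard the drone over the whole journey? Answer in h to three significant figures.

Leg 1: γ = 1/√(1 − 0.443²) = 1/√0.8038 = 1.115; τ_1 = 30.5/1.115 = 27.34 h.
Leg 2: γ = 3.37; τ_2 = 33.7/3.370 = 10.00 h.
Total: 27.34 + 10.00 h.

τ = 37.3 h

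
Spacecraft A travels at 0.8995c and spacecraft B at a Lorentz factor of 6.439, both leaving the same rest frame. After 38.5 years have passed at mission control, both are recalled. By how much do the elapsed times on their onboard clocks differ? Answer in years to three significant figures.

|τ_A − τ_B| = 10.8 years

A: γ = 1/√(1 − 0.8995²) = 1/√0.1909 = 2.289; τ_A = 38.5/2.289 = 16.82 years.
B: γ = 6.439; τ_B = 38.5/6.439 = 5.979 years.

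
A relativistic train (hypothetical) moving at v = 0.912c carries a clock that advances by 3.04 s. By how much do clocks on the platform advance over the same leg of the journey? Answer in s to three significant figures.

Δt = 7.41 s

γ = 1/√(1 − 0.912²) = 1/√0.1683 = 2.438
The interval measured on the train is the proper time (both events occur at the same place in that frame); the lab-frame interval is Δt = γτ = 2.438 × 3.04 s.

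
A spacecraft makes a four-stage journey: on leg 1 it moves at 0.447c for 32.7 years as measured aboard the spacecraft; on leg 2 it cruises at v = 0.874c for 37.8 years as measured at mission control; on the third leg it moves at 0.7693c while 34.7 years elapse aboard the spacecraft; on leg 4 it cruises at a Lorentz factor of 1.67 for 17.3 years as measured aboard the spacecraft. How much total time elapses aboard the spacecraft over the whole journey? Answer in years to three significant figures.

τ = 103 years

Leg 1: 32.7 years is already measured aboard the spacecraft.
Leg 2: γ = 1/√(1 − 0.874²) = 1/√0.2361 = 2.058; τ_2 = 37.8/2.058 = 18.37 years.
Leg 3: 34.7 years is already measured aboard the spacecraft.
Leg 4: 17.3 years is already measured aboard the spacecraft.
Total: 32.70 + 18.37 + 34.70 + 17.30 years.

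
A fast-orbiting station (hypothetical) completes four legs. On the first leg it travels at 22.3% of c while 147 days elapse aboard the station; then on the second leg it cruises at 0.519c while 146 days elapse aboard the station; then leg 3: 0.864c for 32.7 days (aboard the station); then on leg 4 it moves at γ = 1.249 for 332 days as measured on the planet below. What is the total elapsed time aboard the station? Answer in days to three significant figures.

Leg 1: 147 days is already measured aboard the station.
Leg 2: 146 days is already measured aboard the station.
Leg 3: 32.7 days is already measured aboard the station.
Leg 4: γ = 1.249; τ_4 = 332/1.249 = 265.8 days.
Total: 147.0 + 146.0 + 32.70 + 265.8 days.

τ = 592 days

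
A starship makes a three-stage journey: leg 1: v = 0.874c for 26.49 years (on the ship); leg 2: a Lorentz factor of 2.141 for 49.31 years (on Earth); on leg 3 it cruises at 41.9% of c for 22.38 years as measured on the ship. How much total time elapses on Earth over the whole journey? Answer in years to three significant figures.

Leg 1: γ = 1/√(1 − 0.874²) = 1/√0.2361 = 2.058; Δt_1 = 2.058 × 26.49 = 54.51 years.
Leg 2: 49.31 years is already measured on Earth.
Leg 3: β = 0.419; γ = 1/√(1 − 0.419²) = 1/√0.8244 = 1.101; Δt_3 = 1.101 × 22.38 = 24.65 years.
Total: 54.51 + 49.31 + 24.65 years.

Δt = 128 years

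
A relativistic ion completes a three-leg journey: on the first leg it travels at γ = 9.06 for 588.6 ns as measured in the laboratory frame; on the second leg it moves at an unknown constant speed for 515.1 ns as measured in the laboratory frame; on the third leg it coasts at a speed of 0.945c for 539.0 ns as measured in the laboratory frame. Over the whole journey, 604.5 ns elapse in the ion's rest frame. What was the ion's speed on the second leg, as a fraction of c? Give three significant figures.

Leg 1: γ = 9.06; τ_1 = 588.6/9.060 = 64.97 ns.
Leg 2: speed unknown; τ_2 = 515.1/γ_2.
Leg 3: γ = 1/√(1 − 0.945²) = 1/√0.1070 = 3.057; τ_3 = 539.0/3.057 = 176.3 ns.
Total proper time: 64.97 + τ_2 + 176.3 = 604.5, so τ_2 = 604.5 − 241.3 = 363.2 ns.
γ_2 = 515.1/363.2 = 1.418; β = √(1 − 1/γ²) = √0.5027.

β = 0.709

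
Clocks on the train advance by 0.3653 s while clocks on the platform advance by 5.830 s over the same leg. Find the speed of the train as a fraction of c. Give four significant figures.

The proper time is measured on the train (both events occur at the train's location); Δt is measured on the platform. γ = Δt/τ = 5.830/0.3653 = 15.96.
β = √(1 − 1/γ²) = √(1 − 0.003926) = √0.9961

v = 0.9980c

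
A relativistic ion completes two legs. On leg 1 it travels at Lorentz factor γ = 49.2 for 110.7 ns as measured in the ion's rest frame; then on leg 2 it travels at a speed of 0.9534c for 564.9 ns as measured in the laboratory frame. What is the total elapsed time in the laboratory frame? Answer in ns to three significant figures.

Leg 1: γ = 49.2; Δt_1 = 49.20 × 110.7 = 5446 ns.
Leg 2: 564.9 ns is already measured in the laboratory frame.
Total: 5446 + 564.9 ns.

Δt = 6010 ns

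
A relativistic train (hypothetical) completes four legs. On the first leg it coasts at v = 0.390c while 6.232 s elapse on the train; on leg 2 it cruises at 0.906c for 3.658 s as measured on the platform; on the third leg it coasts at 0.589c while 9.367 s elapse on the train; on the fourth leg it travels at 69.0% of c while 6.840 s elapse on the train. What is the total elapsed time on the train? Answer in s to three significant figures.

τ = 24.0 s

Leg 1: 6.232 s is already measured on the train.
Leg 2: γ = 1/√(1 − 0.906²) = 1/√0.1792 = 2.363; τ_2 = 3.658/2.363 = 1.548 s.
Leg 3: 9.367 s is already measured on the train.
Leg 4: 6.840 s is already measured on the train.
Total: 6.232 + 1.548 + 9.367 + 6.840 s.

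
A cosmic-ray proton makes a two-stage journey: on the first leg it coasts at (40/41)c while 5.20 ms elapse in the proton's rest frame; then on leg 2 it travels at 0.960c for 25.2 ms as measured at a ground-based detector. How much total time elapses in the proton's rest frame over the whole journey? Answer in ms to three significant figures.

Leg 1: 5.20 ms is already measured in the proton's rest frame.
Leg 2: γ = 1/√(1 − 0.960²) = 25/7 ≈ 3.571; τ_2 = 25.2/3.571 = 7.056 ms.
Total: 5.200 + 7.056 ms.

τ = 12.3 ms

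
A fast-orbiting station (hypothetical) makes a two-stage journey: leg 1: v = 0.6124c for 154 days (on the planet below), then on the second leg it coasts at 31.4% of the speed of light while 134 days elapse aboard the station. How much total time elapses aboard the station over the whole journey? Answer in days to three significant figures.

τ = 256 days

Leg 1: γ = 1/√(1 − 0.6124²) = 1/√0.6250 = 1.265; τ_1 = 154/1.265 = 121.7 days.
Leg 2: 134 days is already measured aboard the station.
Total: 121.7 + 134.0 days.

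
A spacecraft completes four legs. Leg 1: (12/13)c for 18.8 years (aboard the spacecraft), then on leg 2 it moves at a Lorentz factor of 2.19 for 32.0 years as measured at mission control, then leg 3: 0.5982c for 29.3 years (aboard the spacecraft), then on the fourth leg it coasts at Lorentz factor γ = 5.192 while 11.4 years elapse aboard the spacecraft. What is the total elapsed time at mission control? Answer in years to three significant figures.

Δt = 177 years

Leg 1: γ = 1/√(1 − (12/13)²) = 13/5 = 2.600; Δt_1 = 2.600 × 18.8 = 48.88 years.
Leg 2: 32.0 years is already measured at mission control.
Leg 3: γ = 1/√(1 − 0.5982²) = 1/√0.6422 = 1.248; Δt_3 = 1.248 × 29.3 = 36.56 years.
Leg 4: γ = 5.192; Δt_4 = 5.192 × 11.4 = 59.19 years.
Total: 48.88 + 32.00 + 36.56 + 59.19 years.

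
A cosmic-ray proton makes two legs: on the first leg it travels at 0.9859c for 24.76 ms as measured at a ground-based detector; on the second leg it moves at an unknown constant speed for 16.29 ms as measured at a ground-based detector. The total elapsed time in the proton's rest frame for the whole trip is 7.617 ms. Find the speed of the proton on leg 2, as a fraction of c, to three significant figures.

Leg 1: γ = 1/√(1 − 0.9859²) = 1/√0.02800 = 5.976; τ_1 = 24.76/5.976 = 4.143 ms.
Leg 2: speed unknown; τ_2 = 16.29/γ_2.
Total proper time: 4.143 + τ_2 = 7.617, so τ_2 = 7.617 − 4.143 = 3.474 ms.
γ_2 = 16.29/3.474 = 4.689; β = √(1 − 1/γ²) = √0.9545.

β = 0.977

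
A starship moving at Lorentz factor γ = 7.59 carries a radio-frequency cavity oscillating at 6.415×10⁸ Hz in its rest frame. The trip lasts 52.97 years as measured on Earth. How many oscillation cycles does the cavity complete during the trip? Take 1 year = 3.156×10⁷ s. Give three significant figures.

N = 1.41×10¹⁷

γ = 7.59
The oscillator's own cycle count is N = f × τ where τ is the proper time on the ship. τ = Δt/γ = 52.97/7.590 = 6.979 years = 2.203×10⁸ s.
N = 6.415×10⁸ × 2.203×10⁸ = 1.413×10¹⁷.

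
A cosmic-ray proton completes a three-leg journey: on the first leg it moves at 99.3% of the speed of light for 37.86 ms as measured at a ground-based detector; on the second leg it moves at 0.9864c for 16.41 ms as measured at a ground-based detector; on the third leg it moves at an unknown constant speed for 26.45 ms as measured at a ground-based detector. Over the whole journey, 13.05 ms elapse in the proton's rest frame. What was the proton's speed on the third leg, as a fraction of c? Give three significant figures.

β = 0.975

Leg 1: β = 0.993; γ = 1/√(1 − 0.993²) = 1/√0.01395 = 8.466; τ_1 = 37.86/8.466 = 4.472 ms.
Leg 2: γ = 1/√(1 − 0.9864²) = 1/√0.02702 = 6.084; τ_2 = 16.41/6.084 = 2.697 ms.
Leg 3: speed unknown; τ_3 = 26.45/γ_3.
Total proper time: 4.472 + 2.697 + τ_3 = 13.05, so τ_3 = 13.05 − 7.169 = 5.881 ms.
γ_3 = 26.45/5.881 = 4.498; β = √(1 − 1/γ²) = √0.9506.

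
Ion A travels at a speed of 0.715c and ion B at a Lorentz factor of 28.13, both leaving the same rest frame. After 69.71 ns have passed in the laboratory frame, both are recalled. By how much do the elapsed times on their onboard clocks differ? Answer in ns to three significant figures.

|τ_A − τ_B| = 46.3 ns

A: γ = 1/√(1 − 0.715²) = 1/√0.4888 = 1.430; τ_A = 69.71/1.430 = 48.74 ns.
B: γ = 28.13; τ_B = 69.71/28.13 = 2.478 ns.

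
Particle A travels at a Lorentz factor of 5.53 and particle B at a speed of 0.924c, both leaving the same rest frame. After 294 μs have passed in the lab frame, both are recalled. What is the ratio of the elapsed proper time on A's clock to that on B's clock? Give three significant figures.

τ_A/τ_B = 0.473

A: γ = 5.53. B: γ = 1/√(1 − 0.924²) = 1/√0.1462 = 2.615.
τ_A/τ_B = γ_B/γ_A = 2.615/5.530 = 0.4729, so τ_A/τ_B = 0.4729.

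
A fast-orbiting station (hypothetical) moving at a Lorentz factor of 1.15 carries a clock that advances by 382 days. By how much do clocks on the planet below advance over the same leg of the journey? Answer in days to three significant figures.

γ = 1.15
The interval measured aboard the station is the proper time (both events occur at the same place in that frame); the lab-frame interval is Δt = γτ = 1.150 × 382 days.

Δt = 439 days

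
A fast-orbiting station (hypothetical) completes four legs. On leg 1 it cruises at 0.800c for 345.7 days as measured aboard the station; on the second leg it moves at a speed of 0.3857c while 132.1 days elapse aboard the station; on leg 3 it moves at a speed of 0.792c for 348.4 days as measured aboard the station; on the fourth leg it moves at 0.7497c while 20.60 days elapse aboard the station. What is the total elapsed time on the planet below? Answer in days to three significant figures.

Leg 1: γ = 1/√(1 − 0.800²) = 5/3 ≈ 1.667; Δt_1 = 1.667 × 345.7 = 576.2 days.
Leg 2: γ = 1/√(1 − 0.3857²) = 1/√0.8512 = 1.084; Δt_2 = 1.084 × 132.1 = 143.2 days.
Leg 3: γ = 1/√(1 − 0.792²) = 1/√0.3727 = 1.638; Δt_3 = 1.638 × 348.4 = 570.7 days.
Leg 4: γ = 1/√(1 − 0.7497²) = 1/√0.4379 = 1.511; Δt_4 = 1.511 × 20.60 = 31.13 days.
Total: 576.2 + 143.2 + 570.7 + 31.13 days.

Δt = 1320 days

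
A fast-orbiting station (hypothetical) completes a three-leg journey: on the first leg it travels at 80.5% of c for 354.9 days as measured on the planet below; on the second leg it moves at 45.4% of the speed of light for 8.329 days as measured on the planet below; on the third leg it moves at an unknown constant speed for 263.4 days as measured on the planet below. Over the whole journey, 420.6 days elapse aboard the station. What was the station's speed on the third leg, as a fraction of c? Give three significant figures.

Leg 1: β = 0.805; γ = 1/√(1 − 0.805²) = 1/√0.3520 = 1.686; τ_1 = 354.9/1.686 = 210.6 days.
Leg 2: β = 0.454; γ = 1/√(1 − 0.454²) = 1/√0.7939 = 1.122; τ_2 = 8.329/1.122 = 7.421 days.
Leg 3: speed unknown; τ_3 = 263.4/γ_3.
Total proper time: 210.6 + 7.421 + τ_3 = 420.6, so τ_3 = 420.6 − 218.0 = 202.6 days.
γ_3 = 263.4/202.6 = 1.300; β = √(1 − 1/γ²) = √0.4082.

β = 0.639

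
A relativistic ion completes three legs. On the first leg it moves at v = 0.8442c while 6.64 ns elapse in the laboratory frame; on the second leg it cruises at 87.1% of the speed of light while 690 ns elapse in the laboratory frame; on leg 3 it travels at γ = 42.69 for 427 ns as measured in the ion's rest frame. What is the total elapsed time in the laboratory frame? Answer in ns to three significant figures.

Leg 1: 6.64 ns is already measured in the laboratory frame.
Leg 2: 690 ns is already measured in the laboratory frame.
Leg 3: γ = 42.69; Δt_3 = 42.69 × 427 = 1.823×10⁴ ns.
Total: 6.640 + 690.0 + 1.823×10⁴ ns.

Δt = 1.89×10⁴ ns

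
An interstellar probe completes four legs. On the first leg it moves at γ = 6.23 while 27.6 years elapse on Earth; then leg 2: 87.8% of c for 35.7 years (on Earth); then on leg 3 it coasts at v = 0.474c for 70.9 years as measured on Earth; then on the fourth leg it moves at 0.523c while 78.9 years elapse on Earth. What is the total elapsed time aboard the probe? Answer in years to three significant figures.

Leg 1: γ = 6.23; τ_1 = 27.6/6.230 = 4.430 years.
Leg 2: β = 0.878; γ = 1/√(1 − 0.878²) = 1/√0.2291 = 2.089; τ_2 = 35.7/2.089 = 17.09 years.
Leg 3: γ = 1/√(1 − 0.474²) = 1/√0.7753 = 1.136; τ_3 = 70.9/1.136 = 62.43 years.
Leg 4: γ = 1/√(1 − 0.523²) = 1/√0.7265 = 1.173; τ_4 = 78.9/1.173 = 67.25 years.
Total: 4.430 + 17.09 + 62.43 + 67.25 years.

τ = 151 years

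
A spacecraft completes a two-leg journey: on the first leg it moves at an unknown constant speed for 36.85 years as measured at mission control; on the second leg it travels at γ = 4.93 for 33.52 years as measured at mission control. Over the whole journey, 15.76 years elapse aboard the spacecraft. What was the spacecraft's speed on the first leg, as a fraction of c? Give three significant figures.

β = 0.970

Leg 1: speed unknown; τ_1 = 36.85/γ_1.
Leg 2: γ = 4.93; τ_2 = 33.52/4.930 = 6.799 years.
Total proper time: τ_1 + 6.799 = 15.76, so τ_1 = 15.76 − 6.799 = 8.961 years.
γ_1 = 36.85/8.961 = 4.112; β = √(1 − 1/γ²) = √0.9409.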